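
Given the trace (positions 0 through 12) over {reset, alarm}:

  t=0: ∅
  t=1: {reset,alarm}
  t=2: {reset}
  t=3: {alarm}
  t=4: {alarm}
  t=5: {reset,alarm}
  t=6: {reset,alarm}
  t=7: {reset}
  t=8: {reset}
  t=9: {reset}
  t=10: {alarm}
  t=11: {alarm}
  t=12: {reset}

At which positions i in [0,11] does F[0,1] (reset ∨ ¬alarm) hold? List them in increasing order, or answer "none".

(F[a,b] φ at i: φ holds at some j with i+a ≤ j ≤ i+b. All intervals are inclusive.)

0, 1, 2, 4, 5, 6, 7, 8, 9, 11

Evaluate at each i in [0,11]:
  i=0: ✓ (witness j=0)
  i=1: ✓ (witness j=1)
  i=2: ✓ (witness j=2)
  i=3: ✗ (none in [3,4])
  i=4: ✓ (witness j=5)
  i=5: ✓ (witness j=5)
  i=6: ✓ (witness j=6)
  i=7: ✓ (witness j=7)
  i=8: ✓ (witness j=8)
  i=9: ✓ (witness j=9)
  i=10: ✗ (none in [10,11])
  i=11: ✓ (witness j=12)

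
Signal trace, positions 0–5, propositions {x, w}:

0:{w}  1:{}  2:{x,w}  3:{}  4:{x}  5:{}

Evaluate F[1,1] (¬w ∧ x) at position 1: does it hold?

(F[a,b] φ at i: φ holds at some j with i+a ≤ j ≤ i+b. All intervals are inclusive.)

Check (¬w ∧ x) at each j in [2,2]:
  j=2: false
No position in the window satisfies it → formula fails.

No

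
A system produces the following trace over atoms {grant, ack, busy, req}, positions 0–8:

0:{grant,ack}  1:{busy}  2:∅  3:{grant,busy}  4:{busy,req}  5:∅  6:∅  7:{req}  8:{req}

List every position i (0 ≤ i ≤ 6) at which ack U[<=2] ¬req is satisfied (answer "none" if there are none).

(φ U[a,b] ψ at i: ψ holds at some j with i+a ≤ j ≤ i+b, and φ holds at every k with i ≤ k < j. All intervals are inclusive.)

0, 1, 2, 3, 5, 6

Evaluate at each i in [0,6]:
  i=0: ✓ (rhs at j=0)
  i=1: ✓ (rhs at j=1)
  i=2: ✓ (rhs at j=2)
  i=3: ✓ (rhs at j=3)
  i=4: ✗ (lhs fails at k=4 before rhs at j=5)
  i=5: ✓ (rhs at j=5)
  i=6: ✓ (rhs at j=6)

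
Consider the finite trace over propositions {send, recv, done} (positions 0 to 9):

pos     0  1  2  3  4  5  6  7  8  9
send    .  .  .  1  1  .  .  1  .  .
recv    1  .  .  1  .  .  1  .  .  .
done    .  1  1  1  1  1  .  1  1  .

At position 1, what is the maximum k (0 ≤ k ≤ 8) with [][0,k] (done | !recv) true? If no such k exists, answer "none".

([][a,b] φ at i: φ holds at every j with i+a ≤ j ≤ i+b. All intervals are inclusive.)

(done | !recv) must hold from j=1 onward; find where it first fails.
  j=1: holds
  j=2: holds
  j=3: holds
  j=4: holds
  j=5: holds
  j=6: fails
Holds on [1,5], so largest k = 4.

4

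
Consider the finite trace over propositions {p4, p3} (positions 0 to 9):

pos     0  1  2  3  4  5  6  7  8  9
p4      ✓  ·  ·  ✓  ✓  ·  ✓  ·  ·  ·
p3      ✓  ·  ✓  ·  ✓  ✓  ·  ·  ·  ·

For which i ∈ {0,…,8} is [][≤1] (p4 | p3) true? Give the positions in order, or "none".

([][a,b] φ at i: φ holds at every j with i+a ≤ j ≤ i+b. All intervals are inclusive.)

Evaluate at each i in [0,8]:
  i=0: ✗ (fails at j=1)
  i=1: ✗ (fails at j=1)
  i=2: ✓ (all of [2,3])
  i=3: ✓ (all of [3,4])
  i=4: ✓ (all of [4,5])
  i=5: ✓ (all of [5,6])
  i=6: ✗ (fails at j=7)
  i=7: ✗ (fails at j=7)
  i=8: ✗ (fails at j=8)

2, 3, 4, 5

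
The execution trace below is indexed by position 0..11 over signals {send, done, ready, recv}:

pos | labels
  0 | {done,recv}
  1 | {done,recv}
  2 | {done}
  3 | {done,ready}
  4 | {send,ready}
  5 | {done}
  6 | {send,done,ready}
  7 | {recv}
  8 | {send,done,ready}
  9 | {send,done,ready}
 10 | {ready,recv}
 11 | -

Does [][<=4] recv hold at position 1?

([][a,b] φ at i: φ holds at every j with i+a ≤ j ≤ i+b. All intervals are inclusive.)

False

Check recv at every j in [1,5]:
  j=1: true
  j=2: false
  j=3: false
  j=4: false
  j=5: false
Fails at j=2 → formula fails.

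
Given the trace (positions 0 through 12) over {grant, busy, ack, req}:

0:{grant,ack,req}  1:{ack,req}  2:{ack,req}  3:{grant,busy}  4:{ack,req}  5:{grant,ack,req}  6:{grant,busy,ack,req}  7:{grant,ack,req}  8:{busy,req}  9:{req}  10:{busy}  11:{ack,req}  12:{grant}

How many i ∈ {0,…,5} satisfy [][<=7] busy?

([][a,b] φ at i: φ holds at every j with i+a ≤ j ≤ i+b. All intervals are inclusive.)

0

Evaluate at each i in [0,5]:
  i=0: ✗ (fails at j=0)
  i=1: ✗ (fails at j=1)
  i=2: ✗ (fails at j=2)
  i=3: ✗ (fails at j=4)
  i=4: ✗ (fails at j=4)
  i=5: ✗ (fails at j=5)
Positions where it holds: {} → 0.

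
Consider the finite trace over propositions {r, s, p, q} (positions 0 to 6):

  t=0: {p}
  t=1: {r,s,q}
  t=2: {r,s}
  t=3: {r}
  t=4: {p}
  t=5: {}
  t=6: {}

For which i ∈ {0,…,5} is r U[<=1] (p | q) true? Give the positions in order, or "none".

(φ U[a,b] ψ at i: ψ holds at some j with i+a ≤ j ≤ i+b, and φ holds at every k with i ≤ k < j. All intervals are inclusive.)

0, 1, 3, 4

Evaluate at each i in [0,5]:
  i=0: ✓ (rhs at j=0)
  i=1: ✓ (rhs at j=1)
  i=2: ✗ (no rhs in [2,3])
  i=3: ✓ (rhs at j=4; lhs holds on [3,3])
  i=4: ✓ (rhs at j=4)
  i=5: ✗ (no rhs in [5,6])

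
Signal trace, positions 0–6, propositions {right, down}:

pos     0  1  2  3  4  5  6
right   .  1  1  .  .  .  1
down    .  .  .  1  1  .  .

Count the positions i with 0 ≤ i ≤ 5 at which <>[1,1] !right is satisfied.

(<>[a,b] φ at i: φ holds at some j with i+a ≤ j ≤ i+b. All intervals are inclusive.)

Evaluate at each i in [0,5]:
  i=0: ✗ (none in [1,1])
  i=1: ✗ (none in [2,2])
  i=2: ✓ (witness j=3)
  i=3: ✓ (witness j=4)
  i=4: ✓ (witness j=5)
  i=5: ✗ (none in [6,6])
Positions where it holds: {2, 3, 4} → 3.

3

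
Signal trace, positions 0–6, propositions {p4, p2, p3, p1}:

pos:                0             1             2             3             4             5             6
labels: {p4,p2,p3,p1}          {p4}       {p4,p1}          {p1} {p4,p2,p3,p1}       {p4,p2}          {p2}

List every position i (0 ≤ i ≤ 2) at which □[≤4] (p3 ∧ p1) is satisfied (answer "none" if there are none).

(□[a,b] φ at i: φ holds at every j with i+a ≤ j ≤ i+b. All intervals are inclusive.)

none

Evaluate at each i in [0,2]:
  i=0: ✗ (fails at j=1)
  i=1: ✗ (fails at j=1)
  i=2: ✗ (fails at j=2)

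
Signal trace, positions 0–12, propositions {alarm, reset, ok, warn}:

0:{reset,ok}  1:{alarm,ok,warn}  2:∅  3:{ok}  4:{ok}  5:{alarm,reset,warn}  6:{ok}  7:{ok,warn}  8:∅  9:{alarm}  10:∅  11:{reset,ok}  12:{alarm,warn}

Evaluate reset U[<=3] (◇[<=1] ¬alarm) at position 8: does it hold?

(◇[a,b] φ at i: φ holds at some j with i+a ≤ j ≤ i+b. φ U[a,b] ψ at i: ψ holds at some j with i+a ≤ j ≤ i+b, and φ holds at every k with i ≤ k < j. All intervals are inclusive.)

Yes

Need some j in [8,11] with ◇[<=1] ¬alarm, and reset at every k in [8,j-1].
  j=8: ◇[<=1] ¬alarm holds; no prefix to check → satisfied.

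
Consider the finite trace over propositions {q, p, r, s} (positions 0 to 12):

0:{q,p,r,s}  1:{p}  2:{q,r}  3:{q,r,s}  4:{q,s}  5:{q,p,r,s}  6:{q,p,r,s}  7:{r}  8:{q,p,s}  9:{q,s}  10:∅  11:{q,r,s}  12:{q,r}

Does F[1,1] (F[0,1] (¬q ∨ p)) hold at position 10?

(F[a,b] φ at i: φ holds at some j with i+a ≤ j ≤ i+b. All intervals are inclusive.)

False

Check F[0,1] (¬q ∨ p) at each j in [11,11]:
  j=11: fails (none in [11,12])
No position in the window satisfies it → formula fails.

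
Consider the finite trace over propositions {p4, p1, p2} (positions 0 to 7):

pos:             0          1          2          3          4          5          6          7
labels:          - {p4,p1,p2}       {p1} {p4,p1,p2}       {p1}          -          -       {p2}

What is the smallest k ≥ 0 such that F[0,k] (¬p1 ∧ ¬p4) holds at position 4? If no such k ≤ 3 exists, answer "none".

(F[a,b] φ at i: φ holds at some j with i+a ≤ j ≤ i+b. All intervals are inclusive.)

Scan j = 4,5,… for (¬p1 ∧ ¬p4):
  j=4: fails
  j=5: holds
First hit at j=5, so smallest k = 5-4 = 1.

1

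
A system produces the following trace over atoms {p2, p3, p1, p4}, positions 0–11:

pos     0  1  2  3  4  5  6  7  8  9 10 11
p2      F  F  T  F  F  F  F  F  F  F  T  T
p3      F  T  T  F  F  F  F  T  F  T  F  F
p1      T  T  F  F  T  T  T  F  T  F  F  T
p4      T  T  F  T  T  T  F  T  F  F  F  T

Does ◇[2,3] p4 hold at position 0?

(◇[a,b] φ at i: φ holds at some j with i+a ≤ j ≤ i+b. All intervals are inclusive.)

Check p4 at each j in [2,3]:
  j=2: false
  j=3: true
Found at j=3 → formula holds.

Holds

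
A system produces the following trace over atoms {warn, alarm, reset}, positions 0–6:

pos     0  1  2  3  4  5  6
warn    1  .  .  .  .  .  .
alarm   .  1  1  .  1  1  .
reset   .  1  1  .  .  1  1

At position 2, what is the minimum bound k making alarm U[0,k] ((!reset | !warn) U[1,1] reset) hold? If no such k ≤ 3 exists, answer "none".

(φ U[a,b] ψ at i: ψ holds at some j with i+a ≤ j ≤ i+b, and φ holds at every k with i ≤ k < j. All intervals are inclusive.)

Need earliest j ≥ 2 with ((!reset | !warn) U[1,1] reset), and alarm at every k in [2,j-1].
  j=2: rhs fails.
  j=3: rhs fails.
  j=4: rhs holds but lhs fails at k=3.
  j=5: rhs holds but lhs fails at k=3.
No witness within the range → none.

none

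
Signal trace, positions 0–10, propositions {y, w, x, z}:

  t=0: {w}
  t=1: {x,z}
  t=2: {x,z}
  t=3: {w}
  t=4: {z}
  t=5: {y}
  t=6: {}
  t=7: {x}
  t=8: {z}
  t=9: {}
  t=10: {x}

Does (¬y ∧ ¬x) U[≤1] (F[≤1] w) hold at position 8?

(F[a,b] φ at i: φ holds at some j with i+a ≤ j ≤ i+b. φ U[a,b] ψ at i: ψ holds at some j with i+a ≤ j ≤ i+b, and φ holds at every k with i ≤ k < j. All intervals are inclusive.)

False

Need some j in [8,9] with F[≤1] w, and (¬y ∧ ¬x) at every k in [8,j-1].
  j=8: F[≤1] w — fails (none in [8,9]).
  j=9: F[≤1] w — fails (none in [9,10]).
No j in the window works → until fails.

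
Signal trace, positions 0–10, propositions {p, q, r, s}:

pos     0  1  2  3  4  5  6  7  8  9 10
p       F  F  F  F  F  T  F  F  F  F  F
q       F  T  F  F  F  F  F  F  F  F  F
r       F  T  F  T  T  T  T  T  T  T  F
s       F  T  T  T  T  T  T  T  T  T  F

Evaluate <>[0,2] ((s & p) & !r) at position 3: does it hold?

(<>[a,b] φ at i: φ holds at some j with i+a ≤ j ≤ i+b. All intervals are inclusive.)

Does not hold

Check ((s & p) & !r) at each j in [3,5]:
  j=3: false
  j=4: false
  j=5: false
No position in the window satisfies it → formula fails.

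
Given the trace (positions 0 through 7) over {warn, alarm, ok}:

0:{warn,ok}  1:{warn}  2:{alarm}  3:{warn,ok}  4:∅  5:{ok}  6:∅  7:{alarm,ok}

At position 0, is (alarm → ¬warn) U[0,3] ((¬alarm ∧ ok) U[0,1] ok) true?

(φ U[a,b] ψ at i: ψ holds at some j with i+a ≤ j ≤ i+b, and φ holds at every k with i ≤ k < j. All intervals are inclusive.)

Need some j in [0,3] with ((¬alarm ∧ ok) U[0,1] ok), and (alarm → ¬warn) at every k in [0,j-1].
  j=0: ((¬alarm ∧ ok) U[0,1] ok) holds; no prefix to check → satisfied.

Yes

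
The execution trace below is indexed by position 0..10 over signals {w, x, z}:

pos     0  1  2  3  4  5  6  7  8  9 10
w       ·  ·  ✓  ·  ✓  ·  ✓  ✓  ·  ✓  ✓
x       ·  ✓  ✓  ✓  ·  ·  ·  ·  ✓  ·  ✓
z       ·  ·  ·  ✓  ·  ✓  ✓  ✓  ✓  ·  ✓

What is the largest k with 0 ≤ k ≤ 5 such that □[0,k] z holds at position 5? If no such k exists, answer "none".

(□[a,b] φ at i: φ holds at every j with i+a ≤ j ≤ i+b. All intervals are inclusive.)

z must hold from j=5 onward; find where it first fails.
  j=5: holds
  j=6: holds
  j=7: holds
  j=8: holds
  j=9: fails
Holds on [5,8], so largest k = 3.

3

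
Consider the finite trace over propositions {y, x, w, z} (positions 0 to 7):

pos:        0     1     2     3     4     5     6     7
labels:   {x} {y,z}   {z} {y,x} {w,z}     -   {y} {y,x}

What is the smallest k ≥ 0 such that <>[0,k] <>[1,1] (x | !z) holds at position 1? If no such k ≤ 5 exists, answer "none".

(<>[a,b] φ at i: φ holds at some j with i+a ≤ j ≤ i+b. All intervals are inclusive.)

Scan j = 1,2,… for <>[1,1] (x | !z):
  j=1: fails
  j=2: holds
First hit at j=2, so smallest k = 2-1 = 1.

1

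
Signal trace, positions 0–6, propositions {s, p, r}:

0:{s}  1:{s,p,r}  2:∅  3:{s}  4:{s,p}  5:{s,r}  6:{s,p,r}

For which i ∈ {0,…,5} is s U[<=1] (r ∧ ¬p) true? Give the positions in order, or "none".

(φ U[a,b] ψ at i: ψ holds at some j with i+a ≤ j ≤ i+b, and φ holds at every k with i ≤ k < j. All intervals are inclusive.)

Evaluate at each i in [0,5]:
  i=0: ✗ (no rhs in [0,1])
  i=1: ✗ (no rhs in [1,2])
  i=2: ✗ (no rhs in [2,3])
  i=3: ✗ (no rhs in [3,4])
  i=4: ✓ (rhs at j=5; lhs holds on [4,4])
  i=5: ✓ (rhs at j=5)

4, 5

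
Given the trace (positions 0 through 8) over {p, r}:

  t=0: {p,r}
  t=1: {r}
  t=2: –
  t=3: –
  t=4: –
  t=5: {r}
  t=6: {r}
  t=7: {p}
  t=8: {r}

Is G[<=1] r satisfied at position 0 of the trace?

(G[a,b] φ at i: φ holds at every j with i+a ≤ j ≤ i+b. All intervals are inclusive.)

Yes

Check r at every j in [0,1]:
  j=0: true
  j=1: true
All positions satisfy it → formula holds.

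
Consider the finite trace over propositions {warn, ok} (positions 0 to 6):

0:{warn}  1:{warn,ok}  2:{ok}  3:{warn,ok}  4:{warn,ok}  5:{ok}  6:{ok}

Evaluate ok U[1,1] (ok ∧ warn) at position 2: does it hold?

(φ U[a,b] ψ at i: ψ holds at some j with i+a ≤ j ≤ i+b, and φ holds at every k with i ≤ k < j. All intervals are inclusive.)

Need some j in [3,3] with (ok ∧ warn), and ok at every k in [2,j-1].
  j=3: (ok ∧ warn) holds; ok holds at every k in [2,2] → satisfied.

True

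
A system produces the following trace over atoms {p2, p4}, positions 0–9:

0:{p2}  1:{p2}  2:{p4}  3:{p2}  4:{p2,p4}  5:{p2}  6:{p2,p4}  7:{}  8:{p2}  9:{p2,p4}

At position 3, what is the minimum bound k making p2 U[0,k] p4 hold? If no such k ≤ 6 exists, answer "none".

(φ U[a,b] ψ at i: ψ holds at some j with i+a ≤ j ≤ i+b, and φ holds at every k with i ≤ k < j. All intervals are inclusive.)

Need earliest j ≥ 3 with p4, and p2 at every k in [3,j-1].
  j=3: rhs fails.
  j=4: rhs holds; lhs holds on [3,3]. k = 1.

1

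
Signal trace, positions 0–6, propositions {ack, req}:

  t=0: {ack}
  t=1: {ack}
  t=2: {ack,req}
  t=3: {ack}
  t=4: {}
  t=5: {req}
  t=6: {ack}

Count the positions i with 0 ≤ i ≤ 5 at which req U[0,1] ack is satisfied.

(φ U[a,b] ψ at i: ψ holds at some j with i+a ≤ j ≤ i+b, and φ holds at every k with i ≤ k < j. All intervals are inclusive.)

Evaluate at each i in [0,5]:
  i=0: ✓ (rhs at j=0)
  i=1: ✓ (rhs at j=1)
  i=2: ✓ (rhs at j=2)
  i=3: ✓ (rhs at j=3)
  i=4: ✗ (no rhs in [4,5])
  i=5: ✓ (rhs at j=6; lhs holds on [5,5])
Positions where it holds: {0, 1, 2, 3, 5} → 5.

5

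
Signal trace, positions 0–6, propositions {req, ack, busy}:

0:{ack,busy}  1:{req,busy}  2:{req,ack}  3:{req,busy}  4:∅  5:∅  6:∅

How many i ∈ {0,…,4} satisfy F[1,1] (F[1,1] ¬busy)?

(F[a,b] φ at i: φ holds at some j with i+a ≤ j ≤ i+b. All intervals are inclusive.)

4

Evaluate at each i in [0,4]:
  i=0: ✓ (witness j=1)
  i=1: ✗ (none in [2,2])
  i=2: ✓ (witness j=3)
  i=3: ✓ (witness j=4)
  i=4: ✓ (witness j=5)
Positions where it holds: {0, 2, 3, 4} → 4.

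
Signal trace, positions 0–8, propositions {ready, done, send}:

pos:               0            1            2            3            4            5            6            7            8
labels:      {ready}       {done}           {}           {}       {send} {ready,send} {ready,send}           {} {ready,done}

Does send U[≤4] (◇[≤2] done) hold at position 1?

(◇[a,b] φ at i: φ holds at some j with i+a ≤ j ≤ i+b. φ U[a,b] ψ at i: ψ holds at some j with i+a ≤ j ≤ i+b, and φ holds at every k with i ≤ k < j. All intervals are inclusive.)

Need some j in [1,5] with ◇[≤2] done, and send at every k in [1,j-1].
  j=1: ◇[≤2] done holds; no prefix to check → satisfied.

True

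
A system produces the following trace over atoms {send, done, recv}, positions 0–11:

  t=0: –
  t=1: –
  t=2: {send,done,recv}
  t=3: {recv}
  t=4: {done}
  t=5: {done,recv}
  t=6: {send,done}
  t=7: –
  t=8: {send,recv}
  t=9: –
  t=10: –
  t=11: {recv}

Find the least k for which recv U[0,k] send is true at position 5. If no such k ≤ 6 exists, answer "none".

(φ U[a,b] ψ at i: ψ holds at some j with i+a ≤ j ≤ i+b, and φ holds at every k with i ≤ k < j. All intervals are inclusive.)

Need earliest j ≥ 5 with send, and recv at every k in [5,j-1].
  j=5: rhs fails.
  j=6: rhs holds; lhs holds on [5,5]. k = 1.

1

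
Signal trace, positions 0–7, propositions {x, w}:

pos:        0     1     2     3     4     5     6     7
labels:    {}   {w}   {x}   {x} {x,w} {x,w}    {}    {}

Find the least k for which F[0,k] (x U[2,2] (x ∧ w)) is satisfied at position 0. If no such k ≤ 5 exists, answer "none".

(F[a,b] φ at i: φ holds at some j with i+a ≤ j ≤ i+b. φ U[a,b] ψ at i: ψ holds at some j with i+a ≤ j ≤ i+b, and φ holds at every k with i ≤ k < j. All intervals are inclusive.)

2

Scan j = 0,1,… for (x U[2,2] (x ∧ w)):
  j=0: fails
  j=1: fails
  j=2: holds
First hit at j=2, so smallest k = 2-0 = 2.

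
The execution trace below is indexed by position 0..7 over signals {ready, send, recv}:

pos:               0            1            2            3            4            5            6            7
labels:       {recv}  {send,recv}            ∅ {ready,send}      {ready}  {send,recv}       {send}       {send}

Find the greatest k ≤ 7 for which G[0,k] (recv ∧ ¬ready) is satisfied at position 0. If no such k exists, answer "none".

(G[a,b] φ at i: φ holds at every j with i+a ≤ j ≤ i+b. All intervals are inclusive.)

(recv ∧ ¬ready) must hold from j=0 onward; find where it first fails.
  j=0: holds
  j=1: holds
  j=2: fails
Holds on [0,1], so largest k = 1.

1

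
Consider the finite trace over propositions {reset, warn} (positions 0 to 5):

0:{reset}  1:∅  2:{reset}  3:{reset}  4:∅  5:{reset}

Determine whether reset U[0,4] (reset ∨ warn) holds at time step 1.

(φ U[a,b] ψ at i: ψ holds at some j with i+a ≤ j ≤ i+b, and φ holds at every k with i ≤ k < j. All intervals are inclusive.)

Need some j in [1,5] with (reset ∨ warn), and reset at every k in [1,j-1].
  j=1: (reset ∨ warn) false.
  j=2: (reset ∨ warn) holds, but reset fails at k=1 → not this j.
  j=3: (reset ∨ warn) holds, but reset fails at k=1 → not this j.
  j=4: (reset ∨ warn) false.
  j=5: (reset ∨ warn) holds, but reset fails at k=1 → not this j.
No j in the window works → until fails.

No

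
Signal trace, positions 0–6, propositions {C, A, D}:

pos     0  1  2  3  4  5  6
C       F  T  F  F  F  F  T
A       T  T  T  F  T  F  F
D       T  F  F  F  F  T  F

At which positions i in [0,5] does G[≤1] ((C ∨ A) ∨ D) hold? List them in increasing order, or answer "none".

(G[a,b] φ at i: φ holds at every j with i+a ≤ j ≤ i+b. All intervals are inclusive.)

0, 1, 4, 5

Evaluate at each i in [0,5]:
  i=0: ✓ (all of [0,1])
  i=1: ✓ (all of [1,2])
  i=2: ✗ (fails at j=3)
  i=3: ✗ (fails at j=3)
  i=4: ✓ (all of [4,5])
  i=5: ✓ (all of [5,6])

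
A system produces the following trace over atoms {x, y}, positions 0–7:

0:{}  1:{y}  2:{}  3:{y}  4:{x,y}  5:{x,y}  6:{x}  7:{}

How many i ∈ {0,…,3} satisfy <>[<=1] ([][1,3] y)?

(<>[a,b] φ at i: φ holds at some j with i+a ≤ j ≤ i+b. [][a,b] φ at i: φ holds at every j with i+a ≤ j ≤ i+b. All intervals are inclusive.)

Evaluate at each i in [0,3]:
  i=0: ✗ (none in [0,1])
  i=1: ✓ (witness j=2)
  i=2: ✓ (witness j=2)
  i=3: ✗ (none in [3,4])
Positions where it holds: {1, 2} → 2.

2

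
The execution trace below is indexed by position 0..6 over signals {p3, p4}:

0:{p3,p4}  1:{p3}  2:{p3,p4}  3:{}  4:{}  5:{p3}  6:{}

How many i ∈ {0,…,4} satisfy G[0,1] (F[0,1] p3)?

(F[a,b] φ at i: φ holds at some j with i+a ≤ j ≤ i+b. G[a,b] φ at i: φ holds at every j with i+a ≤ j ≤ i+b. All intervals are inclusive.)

Evaluate at each i in [0,4]:
  i=0: ✓ (all of [0,1])
  i=1: ✓ (all of [1,2])
  i=2: ✗ (fails at j=3)
  i=3: ✗ (fails at j=3)
  i=4: ✓ (all of [4,5])
Positions where it holds: {0, 1, 4} → 3.

3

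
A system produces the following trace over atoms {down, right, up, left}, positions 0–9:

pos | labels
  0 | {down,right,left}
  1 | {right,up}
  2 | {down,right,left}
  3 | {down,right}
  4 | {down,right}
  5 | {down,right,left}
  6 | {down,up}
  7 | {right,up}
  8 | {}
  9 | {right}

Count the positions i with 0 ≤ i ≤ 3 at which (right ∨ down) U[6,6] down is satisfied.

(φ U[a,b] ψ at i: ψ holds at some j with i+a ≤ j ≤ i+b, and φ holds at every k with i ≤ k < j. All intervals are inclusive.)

Evaluate at each i in [0,3]:
  i=0: ✓ (rhs at j=6; lhs holds on [0,5])
  i=1: ✗ (no rhs in [7,7])
  i=2: ✗ (no rhs in [8,8])
  i=3: ✗ (no rhs in [9,9])
Positions where it holds: {0} → 1.

1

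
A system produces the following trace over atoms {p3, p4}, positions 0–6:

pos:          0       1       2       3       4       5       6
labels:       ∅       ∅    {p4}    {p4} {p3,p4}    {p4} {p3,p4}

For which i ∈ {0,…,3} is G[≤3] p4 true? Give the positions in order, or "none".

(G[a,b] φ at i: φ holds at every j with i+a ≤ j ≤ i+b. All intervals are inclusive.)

2, 3

Evaluate at each i in [0,3]:
  i=0: ✗ (fails at j=0)
  i=1: ✗ (fails at j=1)
  i=2: ✓ (all of [2,5])
  i=3: ✓ (all of [3,6])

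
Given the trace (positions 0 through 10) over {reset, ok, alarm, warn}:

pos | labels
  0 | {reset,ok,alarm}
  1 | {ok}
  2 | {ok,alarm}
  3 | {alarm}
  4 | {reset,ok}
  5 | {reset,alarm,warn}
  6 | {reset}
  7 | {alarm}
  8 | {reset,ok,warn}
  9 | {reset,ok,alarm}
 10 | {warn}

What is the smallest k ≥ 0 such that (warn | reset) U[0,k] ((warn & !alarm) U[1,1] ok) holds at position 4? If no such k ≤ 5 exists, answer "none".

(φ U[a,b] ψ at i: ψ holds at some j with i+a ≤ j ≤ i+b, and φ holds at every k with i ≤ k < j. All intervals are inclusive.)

Need earliest j ≥ 4 with ((warn & !alarm) U[1,1] ok), and (warn | reset) at every k in [4,j-1].
  j=4: rhs fails.
  j=5: rhs fails.
  j=6: rhs fails.
  j=7: rhs fails.
  j=8: rhs holds but lhs fails at k=7.
  j=9: rhs fails.
No witness within the range → none.

none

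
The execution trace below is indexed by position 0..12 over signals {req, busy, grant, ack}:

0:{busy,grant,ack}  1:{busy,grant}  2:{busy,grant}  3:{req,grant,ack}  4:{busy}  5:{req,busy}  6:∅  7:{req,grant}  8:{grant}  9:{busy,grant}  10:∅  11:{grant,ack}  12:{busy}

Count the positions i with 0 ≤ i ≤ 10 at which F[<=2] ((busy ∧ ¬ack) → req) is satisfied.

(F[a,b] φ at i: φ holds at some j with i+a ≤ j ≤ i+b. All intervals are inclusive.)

Evaluate at each i in [0,10]:
  i=0: ✓ (witness j=0)
  i=1: ✓ (witness j=3)
  i=2: ✓ (witness j=3)
  i=3: ✓ (witness j=3)
  i=4: ✓ (witness j=5)
  i=5: ✓ (witness j=5)
  i=6: ✓ (witness j=6)
  i=7: ✓ (witness j=7)
  i=8: ✓ (witness j=8)
  i=9: ✓ (witness j=10)
  i=10: ✓ (witness j=10)
Positions where it holds: {0, 1, 2, 3, 4, 5, 6, 7, 8, 9, 10} → 11.

11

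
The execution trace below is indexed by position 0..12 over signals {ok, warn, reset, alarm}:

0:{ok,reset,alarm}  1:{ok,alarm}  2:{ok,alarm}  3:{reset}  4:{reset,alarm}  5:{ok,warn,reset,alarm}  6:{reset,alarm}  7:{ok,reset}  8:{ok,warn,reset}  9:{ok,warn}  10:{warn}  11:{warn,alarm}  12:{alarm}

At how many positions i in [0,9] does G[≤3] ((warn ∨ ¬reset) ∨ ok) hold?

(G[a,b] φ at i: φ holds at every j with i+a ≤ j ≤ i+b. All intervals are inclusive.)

Evaluate at each i in [0,9]:
  i=0: ✗ (fails at j=3)
  i=1: ✗ (fails at j=3)
  i=2: ✗ (fails at j=3)
  i=3: ✗ (fails at j=3)
  i=4: ✗ (fails at j=4)
  i=5: ✗ (fails at j=6)
  i=6: ✗ (fails at j=6)
  i=7: ✓ (all of [7,10])
  i=8: ✓ (all of [8,11])
  i=9: ✓ (all of [9,12])
Positions where it holds: {7, 8, 9} → 3.

3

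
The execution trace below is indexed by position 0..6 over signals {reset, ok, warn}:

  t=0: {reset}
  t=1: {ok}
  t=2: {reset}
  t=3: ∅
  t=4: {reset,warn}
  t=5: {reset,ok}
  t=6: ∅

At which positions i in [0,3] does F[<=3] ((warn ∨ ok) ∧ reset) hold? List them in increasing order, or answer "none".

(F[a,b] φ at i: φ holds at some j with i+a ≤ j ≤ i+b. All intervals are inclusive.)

1, 2, 3

Evaluate at each i in [0,3]:
  i=0: ✗ (none in [0,3])
  i=1: ✓ (witness j=4)
  i=2: ✓ (witness j=4)
  i=3: ✓ (witness j=4)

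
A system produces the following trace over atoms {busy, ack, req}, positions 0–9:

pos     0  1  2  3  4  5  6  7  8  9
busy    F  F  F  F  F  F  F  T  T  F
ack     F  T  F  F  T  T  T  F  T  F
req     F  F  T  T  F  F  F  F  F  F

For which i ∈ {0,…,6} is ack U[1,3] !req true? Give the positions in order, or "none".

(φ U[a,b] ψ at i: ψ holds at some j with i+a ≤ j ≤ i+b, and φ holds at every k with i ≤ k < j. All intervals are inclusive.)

Evaluate at each i in [0,6]:
  i=0: ✗ (lhs fails at k=0 before rhs at j=1)
  i=1: ✗ (lhs fails at k=2 before rhs at j=4)
  i=2: ✗ (lhs fails at k=2 before rhs at j=4)
  i=3: ✗ (lhs fails at k=3 before rhs at j=4)
  i=4: ✓ (rhs at j=5; lhs holds on [4,4])
  i=5: ✓ (rhs at j=6; lhs holds on [5,5])
  i=6: ✓ (rhs at j=7; lhs holds on [6,6])

4, 5, 6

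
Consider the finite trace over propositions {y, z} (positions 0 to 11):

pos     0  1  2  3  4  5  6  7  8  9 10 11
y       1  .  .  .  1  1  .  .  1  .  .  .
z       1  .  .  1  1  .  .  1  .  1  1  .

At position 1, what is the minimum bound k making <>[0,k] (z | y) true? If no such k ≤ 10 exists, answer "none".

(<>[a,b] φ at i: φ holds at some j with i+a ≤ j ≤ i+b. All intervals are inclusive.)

Scan j = 1,2,… for (z | y):
  j=1: fails
  j=2: fails
  j=3: holds
First hit at j=3, so smallest k = 3-1 = 2.

2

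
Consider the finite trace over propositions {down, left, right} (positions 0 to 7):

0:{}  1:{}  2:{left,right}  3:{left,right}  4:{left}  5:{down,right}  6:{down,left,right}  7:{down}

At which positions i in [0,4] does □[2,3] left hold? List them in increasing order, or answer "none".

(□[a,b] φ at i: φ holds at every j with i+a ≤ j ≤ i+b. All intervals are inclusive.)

Evaluate at each i in [0,4]:
  i=0: ✓ (all of [2,3])
  i=1: ✓ (all of [3,4])
  i=2: ✗ (fails at j=5)
  i=3: ✗ (fails at j=5)
  i=4: ✗ (fails at j=7)

0, 1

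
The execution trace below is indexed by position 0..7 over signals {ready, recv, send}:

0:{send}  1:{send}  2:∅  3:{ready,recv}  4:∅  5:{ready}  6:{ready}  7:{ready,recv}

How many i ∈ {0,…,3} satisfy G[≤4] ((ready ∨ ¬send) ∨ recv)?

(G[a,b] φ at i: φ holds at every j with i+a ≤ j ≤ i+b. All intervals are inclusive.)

Evaluate at each i in [0,3]:
  i=0: ✗ (fails at j=0)
  i=1: ✗ (fails at j=1)
  i=2: ✓ (all of [2,6])
  i=3: ✓ (all of [3,7])
Positions where it holds: {2, 3} → 2.

2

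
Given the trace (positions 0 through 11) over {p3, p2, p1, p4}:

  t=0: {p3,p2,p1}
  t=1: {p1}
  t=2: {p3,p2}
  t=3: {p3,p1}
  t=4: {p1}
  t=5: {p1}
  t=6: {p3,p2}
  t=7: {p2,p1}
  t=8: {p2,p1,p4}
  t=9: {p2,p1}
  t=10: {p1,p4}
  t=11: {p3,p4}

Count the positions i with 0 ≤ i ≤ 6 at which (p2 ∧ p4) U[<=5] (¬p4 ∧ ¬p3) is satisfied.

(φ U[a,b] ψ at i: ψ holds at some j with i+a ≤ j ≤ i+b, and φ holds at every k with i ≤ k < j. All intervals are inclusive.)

3

Evaluate at each i in [0,6]:
  i=0: ✗ (lhs fails at k=0 before rhs at j=1)
  i=1: ✓ (rhs at j=1)
  i=2: ✗ (lhs fails at k=2 before rhs at j=4)
  i=3: ✗ (lhs fails at k=3 before rhs at j=4)
  i=4: ✓ (rhs at j=4)
  i=5: ✓ (rhs at j=5)
  i=6: ✗ (lhs fails at k=6 before rhs at j=7)
Positions where it holds: {1, 4, 5} → 3.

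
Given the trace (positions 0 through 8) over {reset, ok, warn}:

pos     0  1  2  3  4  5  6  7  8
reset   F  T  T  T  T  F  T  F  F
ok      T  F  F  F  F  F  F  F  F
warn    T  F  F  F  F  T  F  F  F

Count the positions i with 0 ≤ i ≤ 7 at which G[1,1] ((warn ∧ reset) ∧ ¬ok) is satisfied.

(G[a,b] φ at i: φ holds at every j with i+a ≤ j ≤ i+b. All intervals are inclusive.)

0

Evaluate at each i in [0,7]:
  i=0: ✗ (fails at j=1)
  i=1: ✗ (fails at j=2)
  i=2: ✗ (fails at j=3)
  i=3: ✗ (fails at j=4)
  i=4: ✗ (fails at j=5)
  i=5: ✗ (fails at j=6)
  i=6: ✗ (fails at j=7)
  i=7: ✗ (fails at j=8)
Positions where it holds: {} → 0.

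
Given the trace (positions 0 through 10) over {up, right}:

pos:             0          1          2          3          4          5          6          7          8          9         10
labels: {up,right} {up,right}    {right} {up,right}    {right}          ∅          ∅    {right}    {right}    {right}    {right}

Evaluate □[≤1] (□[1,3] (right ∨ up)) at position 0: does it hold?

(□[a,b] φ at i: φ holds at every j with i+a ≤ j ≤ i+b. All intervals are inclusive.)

Check □[1,3] (right ∨ up) at every j in [0,1]:
  j=0: holds on [1,3]
  j=1: holds on [2,4]
All positions satisfy it → formula holds.

Holds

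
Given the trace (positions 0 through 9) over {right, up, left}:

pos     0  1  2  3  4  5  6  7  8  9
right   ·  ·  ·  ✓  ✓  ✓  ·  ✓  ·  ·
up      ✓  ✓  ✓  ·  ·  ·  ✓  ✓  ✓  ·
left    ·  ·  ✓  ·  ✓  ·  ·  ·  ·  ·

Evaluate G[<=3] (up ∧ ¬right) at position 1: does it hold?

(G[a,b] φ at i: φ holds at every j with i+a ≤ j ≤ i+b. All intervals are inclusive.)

No

Check (up ∧ ¬right) at every j in [1,4]:
  j=1: true
  j=2: true
  j=3: false
  j=4: false
Fails at j=3 → formula fails.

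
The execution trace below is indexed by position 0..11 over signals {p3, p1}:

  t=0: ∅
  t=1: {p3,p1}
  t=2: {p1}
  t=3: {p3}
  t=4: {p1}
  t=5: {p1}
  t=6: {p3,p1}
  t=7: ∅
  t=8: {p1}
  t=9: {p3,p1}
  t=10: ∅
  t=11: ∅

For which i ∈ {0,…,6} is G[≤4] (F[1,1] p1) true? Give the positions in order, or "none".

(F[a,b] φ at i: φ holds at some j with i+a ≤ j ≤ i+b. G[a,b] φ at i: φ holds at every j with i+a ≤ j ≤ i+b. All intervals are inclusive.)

Evaluate at each i in [0,6]:
  i=0: ✗ (fails at j=2)
  i=1: ✗ (fails at j=2)
  i=2: ✗ (fails at j=2)
  i=3: ✗ (fails at j=6)
  i=4: ✗ (fails at j=6)
  i=5: ✗ (fails at j=6)
  i=6: ✗ (fails at j=6)

none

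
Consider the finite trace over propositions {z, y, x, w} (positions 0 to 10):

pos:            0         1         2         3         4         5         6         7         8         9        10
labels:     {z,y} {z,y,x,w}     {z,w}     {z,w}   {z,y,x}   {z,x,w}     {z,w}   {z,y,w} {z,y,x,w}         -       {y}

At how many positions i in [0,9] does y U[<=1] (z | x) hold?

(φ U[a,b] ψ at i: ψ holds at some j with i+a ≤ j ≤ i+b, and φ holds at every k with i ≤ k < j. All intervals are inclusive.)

Evaluate at each i in [0,9]:
  i=0: ✓ (rhs at j=0)
  i=1: ✓ (rhs at j=1)
  i=2: ✓ (rhs at j=2)
  i=3: ✓ (rhs at j=3)
  i=4: ✓ (rhs at j=4)
  i=5: ✓ (rhs at j=5)
  i=6: ✓ (rhs at j=6)
  i=7: ✓ (rhs at j=7)
  i=8: ✓ (rhs at j=8)
  i=9: ✗ (no rhs in [9,10])
Positions where it holds: {0, 1, 2, 3, 4, 5, 6, 7, 8} → 9.

9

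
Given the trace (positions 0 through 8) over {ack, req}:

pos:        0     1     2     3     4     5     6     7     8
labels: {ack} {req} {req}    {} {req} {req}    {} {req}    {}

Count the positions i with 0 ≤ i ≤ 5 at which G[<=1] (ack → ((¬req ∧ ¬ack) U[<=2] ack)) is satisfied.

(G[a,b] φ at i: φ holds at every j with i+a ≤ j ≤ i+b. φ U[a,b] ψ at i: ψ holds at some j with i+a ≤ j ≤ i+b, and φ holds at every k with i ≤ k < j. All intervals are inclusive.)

6

Evaluate at each i in [0,5]:
  i=0: ✓ (all of [0,1])
  i=1: ✓ (all of [1,2])
  i=2: ✓ (all of [2,3])
  i=3: ✓ (all of [3,4])
  i=4: ✓ (all of [4,5])
  i=5: ✓ (all of [5,6])
Positions where it holds: {0, 1, 2, 3, 4, 5} → 6.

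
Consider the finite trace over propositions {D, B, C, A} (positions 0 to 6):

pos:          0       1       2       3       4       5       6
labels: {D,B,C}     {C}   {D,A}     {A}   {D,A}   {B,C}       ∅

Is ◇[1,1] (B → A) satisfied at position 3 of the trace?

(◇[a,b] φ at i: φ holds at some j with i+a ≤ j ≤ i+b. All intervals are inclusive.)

Holds

Check (B → A) at each j in [4,4]:
  j=4: true
Found at j=4 → formula holds.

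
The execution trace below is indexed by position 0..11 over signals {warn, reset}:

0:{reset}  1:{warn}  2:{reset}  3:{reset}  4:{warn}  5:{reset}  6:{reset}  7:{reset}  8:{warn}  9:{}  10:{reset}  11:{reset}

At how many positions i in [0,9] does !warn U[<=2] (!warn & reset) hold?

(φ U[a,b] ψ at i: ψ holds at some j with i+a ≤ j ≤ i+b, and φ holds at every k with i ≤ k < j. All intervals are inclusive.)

7

Evaluate at each i in [0,9]:
  i=0: ✓ (rhs at j=0)
  i=1: ✗ (lhs fails at k=1 before rhs at j=2)
  i=2: ✓ (rhs at j=2)
  i=3: ✓ (rhs at j=3)
  i=4: ✗ (lhs fails at k=4 before rhs at j=5)
  i=5: ✓ (rhs at j=5)
  i=6: ✓ (rhs at j=6)
  i=7: ✓ (rhs at j=7)
  i=8: ✗ (lhs fails at k=8 before rhs at j=10)
  i=9: ✓ (rhs at j=10; lhs holds on [9,9])
Positions where it holds: {0, 2, 3, 5, 6, 7, 9} → 7.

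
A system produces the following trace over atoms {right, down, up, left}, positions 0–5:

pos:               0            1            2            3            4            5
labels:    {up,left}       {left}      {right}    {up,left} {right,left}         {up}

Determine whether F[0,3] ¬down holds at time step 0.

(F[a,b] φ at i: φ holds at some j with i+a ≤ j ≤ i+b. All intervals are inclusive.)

Check ¬down at each j in [0,3]:
  j=0: true
  j=1: true
  j=2: true
  j=3: true
Found at j=0 → formula holds.

True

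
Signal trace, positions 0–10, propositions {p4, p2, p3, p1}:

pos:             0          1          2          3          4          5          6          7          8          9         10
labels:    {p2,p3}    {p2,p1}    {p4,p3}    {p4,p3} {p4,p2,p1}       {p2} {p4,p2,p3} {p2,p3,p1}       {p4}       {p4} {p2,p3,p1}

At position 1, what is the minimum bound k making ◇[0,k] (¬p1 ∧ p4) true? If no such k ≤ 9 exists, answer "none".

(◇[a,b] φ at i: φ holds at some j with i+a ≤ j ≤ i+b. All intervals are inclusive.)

Scan j = 1,2,… for (¬p1 ∧ p4):
  j=1: fails
  j=2: holds
First hit at j=2, so smallest k = 2-1 = 1.

1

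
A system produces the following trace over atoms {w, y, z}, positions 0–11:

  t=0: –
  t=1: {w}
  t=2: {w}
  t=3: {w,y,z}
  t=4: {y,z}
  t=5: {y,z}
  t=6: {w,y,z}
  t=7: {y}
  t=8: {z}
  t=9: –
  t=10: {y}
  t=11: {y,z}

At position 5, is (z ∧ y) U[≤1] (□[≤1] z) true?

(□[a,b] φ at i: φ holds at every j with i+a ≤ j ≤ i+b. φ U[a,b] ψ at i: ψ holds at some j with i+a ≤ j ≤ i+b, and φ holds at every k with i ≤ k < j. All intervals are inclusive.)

True

Need some j in [5,6] with □[≤1] z, and (z ∧ y) at every k in [5,j-1].
  j=5: □[≤1] z holds; no prefix to check → satisfied.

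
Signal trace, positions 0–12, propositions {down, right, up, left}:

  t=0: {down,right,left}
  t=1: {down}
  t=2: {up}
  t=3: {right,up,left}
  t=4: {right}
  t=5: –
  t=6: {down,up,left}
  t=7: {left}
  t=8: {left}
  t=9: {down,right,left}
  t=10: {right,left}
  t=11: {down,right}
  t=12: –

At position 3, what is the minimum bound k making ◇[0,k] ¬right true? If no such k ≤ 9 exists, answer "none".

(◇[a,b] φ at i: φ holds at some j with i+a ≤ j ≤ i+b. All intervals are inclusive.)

2

Scan j = 3,4,… for ¬right:
  j=3: fails
  j=4: fails
  j=5: holds
First hit at j=5, so smallest k = 5-3 = 2.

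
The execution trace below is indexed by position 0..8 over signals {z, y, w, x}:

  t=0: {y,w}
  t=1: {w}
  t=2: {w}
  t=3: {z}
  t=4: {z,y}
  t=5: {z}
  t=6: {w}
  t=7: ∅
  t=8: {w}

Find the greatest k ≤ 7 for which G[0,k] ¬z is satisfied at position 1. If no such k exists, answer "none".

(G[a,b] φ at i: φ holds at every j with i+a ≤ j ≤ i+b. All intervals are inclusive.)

¬z must hold from j=1 onward; find where it first fails.
  j=1: holds
  j=2: holds
  j=3: fails
Holds on [1,2], so largest k = 1.

1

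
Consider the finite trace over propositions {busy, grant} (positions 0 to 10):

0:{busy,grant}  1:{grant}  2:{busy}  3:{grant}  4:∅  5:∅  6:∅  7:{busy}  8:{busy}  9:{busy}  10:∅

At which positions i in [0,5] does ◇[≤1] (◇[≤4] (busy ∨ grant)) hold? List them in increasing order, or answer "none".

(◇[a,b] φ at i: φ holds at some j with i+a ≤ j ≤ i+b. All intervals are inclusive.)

Evaluate at each i in [0,5]:
  i=0: ✓ (witness j=0)
  i=1: ✓ (witness j=1)
  i=2: ✓ (witness j=2)
  i=3: ✓ (witness j=3)
  i=4: ✓ (witness j=4)
  i=5: ✓ (witness j=5)

0, 1, 2, 3, 4, 5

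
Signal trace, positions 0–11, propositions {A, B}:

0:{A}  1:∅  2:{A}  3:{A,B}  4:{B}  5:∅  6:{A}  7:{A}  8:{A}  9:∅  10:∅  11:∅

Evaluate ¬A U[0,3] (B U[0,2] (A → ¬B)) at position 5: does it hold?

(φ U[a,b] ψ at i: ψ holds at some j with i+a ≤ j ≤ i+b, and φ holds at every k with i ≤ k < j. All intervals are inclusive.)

Need some j in [5,8] with (B U[0,2] (A → ¬B)), and ¬A at every k in [5,j-1].
  j=5: (B U[0,2] (A → ¬B)) holds; no prefix to check → satisfied.

True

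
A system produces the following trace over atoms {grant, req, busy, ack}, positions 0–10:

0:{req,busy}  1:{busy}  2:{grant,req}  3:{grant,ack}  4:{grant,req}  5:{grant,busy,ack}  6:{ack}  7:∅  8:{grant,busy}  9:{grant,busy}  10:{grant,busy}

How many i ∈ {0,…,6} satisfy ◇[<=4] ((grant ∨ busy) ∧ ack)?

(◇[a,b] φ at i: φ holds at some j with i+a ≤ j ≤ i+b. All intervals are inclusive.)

6

Evaluate at each i in [0,6]:
  i=0: ✓ (witness j=3)
  i=1: ✓ (witness j=3)
  i=2: ✓ (witness j=3)
  i=3: ✓ (witness j=3)
  i=4: ✓ (witness j=5)
  i=5: ✓ (witness j=5)
  i=6: ✗ (none in [6,10])
Positions where it holds: {0, 1, 2, 3, 4, 5} → 6.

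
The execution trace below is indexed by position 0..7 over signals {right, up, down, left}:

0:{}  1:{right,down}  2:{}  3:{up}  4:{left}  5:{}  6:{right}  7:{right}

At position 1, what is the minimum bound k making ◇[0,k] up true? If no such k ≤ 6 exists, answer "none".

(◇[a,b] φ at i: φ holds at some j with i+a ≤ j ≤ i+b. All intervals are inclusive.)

2

Scan j = 1,2,… for up:
  j=1: fails
  j=2: fails
  j=3: holds
First hit at j=3, so smallest k = 3-1 = 2.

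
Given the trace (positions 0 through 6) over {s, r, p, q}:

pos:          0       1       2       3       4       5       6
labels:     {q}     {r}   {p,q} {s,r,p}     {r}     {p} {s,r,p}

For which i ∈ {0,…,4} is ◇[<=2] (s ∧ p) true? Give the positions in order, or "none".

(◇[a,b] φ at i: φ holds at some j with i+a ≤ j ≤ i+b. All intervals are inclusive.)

1, 2, 3, 4

Evaluate at each i in [0,4]:
  i=0: ✗ (none in [0,2])
  i=1: ✓ (witness j=3)
  i=2: ✓ (witness j=3)
  i=3: ✓ (witness j=3)
  i=4: ✓ (witness j=6)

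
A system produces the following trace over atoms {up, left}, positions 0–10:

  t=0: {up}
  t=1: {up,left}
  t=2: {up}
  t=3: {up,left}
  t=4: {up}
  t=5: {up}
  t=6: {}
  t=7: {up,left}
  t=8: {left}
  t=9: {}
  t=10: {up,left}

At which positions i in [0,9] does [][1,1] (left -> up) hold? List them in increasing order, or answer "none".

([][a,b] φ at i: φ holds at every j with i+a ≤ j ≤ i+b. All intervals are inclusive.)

0, 1, 2, 3, 4, 5, 6, 8, 9

Evaluate at each i in [0,9]:
  i=0: ✓ (all of [1,1])
  i=1: ✓ (all of [2,2])
  i=2: ✓ (all of [3,3])
  i=3: ✓ (all of [4,4])
  i=4: ✓ (all of [5,5])
  i=5: ✓ (all of [6,6])
  i=6: ✓ (all of [7,7])
  i=7: ✗ (fails at j=8)
  i=8: ✓ (all of [9,9])
  i=9: ✓ (all of [10,10])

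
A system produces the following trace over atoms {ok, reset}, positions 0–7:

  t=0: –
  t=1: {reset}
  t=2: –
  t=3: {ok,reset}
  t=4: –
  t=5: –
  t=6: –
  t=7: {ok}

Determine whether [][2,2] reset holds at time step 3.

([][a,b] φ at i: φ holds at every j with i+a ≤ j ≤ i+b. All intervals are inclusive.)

Check reset at every j in [5,5]:
  j=5: false
Fails at j=5 → formula fails.

No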